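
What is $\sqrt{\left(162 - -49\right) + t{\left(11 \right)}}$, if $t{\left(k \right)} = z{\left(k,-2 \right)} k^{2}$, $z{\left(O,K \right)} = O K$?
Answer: $i \sqrt{2451} \approx 49.508 i$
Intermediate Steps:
$z{\left(O,K \right)} = K O$
$t{\left(k \right)} = - 2 k^{3}$ ($t{\left(k \right)} = - 2 k k^{2} = - 2 k^{3}$)
$\sqrt{\left(162 - -49\right) + t{\left(11 \right)}} = \sqrt{\left(162 - -49\right) - 2 \cdot 11^{3}} = \sqrt{\left(162 + 49\right) - 2662} = \sqrt{211 - 2662} = \sqrt{-2451} = i \sqrt{2451}$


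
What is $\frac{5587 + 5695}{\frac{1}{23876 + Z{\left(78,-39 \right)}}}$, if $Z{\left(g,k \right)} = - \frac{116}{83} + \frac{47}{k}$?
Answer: $\frac{871852505734}{3237} \approx 2.6934 \cdot 10^{8}$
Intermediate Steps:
$Z{\left(g,k \right)} = - \frac{116}{83} + \frac{47}{k}$ ($Z{\left(g,k \right)} = \left(-116\right) \frac{1}{83} + \frac{47}{k} = - \frac{116}{83} + \frac{47}{k}$)
$\frac{5587 + 5695}{\frac{1}{23876 + Z{\left(78,-39 \right)}}} = \frac{5587 + 5695}{\frac{1}{23876 - \left(\frac{116}{83} - \frac{47}{-39}\right)}} = \frac{11282}{\frac{1}{23876 + \left(- \frac{116}{83} + 47 \left(- \frac{1}{39}\right)\right)}} = \frac{11282}{\frac{1}{23876 - \frac{8425}{3237}}} = \frac{11282}{\frac{1}{\frac{77278187}{3237}}} = \frac{11282}{\frac{3237}{77278187}} = 11282 \cdot \frac{77278187}{3237} = \frac{871852505734}{3237}$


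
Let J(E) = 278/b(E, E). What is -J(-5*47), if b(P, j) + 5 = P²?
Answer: -139/27610 ≈ -0.0050344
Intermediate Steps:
b(P, j) = -5 + P²
J(E) = 278/(-5 + E²)
-J(-5*47) = -278/(-5 + (-5*47)²) = -278/(-5 + (-235)²) = -278/(-5 + 55225) = -278/55220 = -1*139/27610 = -139/27610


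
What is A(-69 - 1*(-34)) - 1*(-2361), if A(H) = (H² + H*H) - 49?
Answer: 4762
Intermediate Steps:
A(H) = -49 + 2*H² (A(H) = (H² + H²) - 49 = 2*H² - 49 = -49 + 2*H²)
A(-69 - 1*(-34)) - 1*(-2361) = (-49 + 2*(-69 - 1*(-34))²) - 1*(-2361) = (-49 + 2*(-69 + 34)²) + 2361 = (-49 + 2*(-35)²) + 2361 = (-49 + 2*1225) + 2361 = (-49 + 2450) + 2361 = 2401 + 2361 = 4762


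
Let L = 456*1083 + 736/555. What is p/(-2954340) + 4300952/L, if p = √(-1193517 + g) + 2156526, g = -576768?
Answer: 44868187284671/5623224611610 - I*√1770285/2954340 ≈ 7.9791 - 0.00045036*I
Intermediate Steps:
p = 2156526 + I*√1770285 (p = √(-1193517 - 576768) + 2156526 = √(-1770285) + 2156526 = I*√1770285 + 2156526 = 2156526 + I*√1770285 ≈ 2.1565e+6 + 1330.5*I)
L = 274086376/555 (L = 493848 + 736*(1/555) = 493848 + 736/555 = 274086376/555 ≈ 4.9385e+5)
p/(-2954340) + 4300952/L = (2156526 + I*√1770285)/(-2954340) + 4300952/(274086376/555) = (2156526 + I*√1770285)*(-1/2954340) + 4300952*(555/274086376) = (-119807/164130 - I*√1770285/2954340) + 298378545/34260797 = 44868187284671/5623224611610 - I*√1770285/2954340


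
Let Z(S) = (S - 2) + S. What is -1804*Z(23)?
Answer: -79376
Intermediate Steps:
Z(S) = -2 + 2*S (Z(S) = (-2 + S) + S = -2 + 2*S)
-1804*Z(23) = -1804*(-2 + 2*23) = -1804*(-2 + 46) = -1804*44 = -79376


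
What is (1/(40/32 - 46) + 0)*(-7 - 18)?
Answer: 100/179 ≈ 0.55866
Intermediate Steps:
(1/(40/32 - 46) + 0)*(-7 - 18) = (1/(40*(1/32) - 46) + 0)*(-25) = (1/(5/4 - 46) + 0)*(-25) = (1/(-179/4) + 0)*(-25) = (-4/179 + 0)*(-25) = -4/179*(-25) = 100/179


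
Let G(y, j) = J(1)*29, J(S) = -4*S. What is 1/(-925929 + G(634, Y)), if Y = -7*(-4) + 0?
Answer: -1/926045 ≈ -1.0799e-6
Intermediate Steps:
Y = 28 (Y = 28 + 0 = 28)
G(y, j) = -116 (G(y, j) = -4*1*29 = -4*29 = -116)
1/(-925929 + G(634, Y)) = 1/(-925929 - 116) = 1/(-926045) = -1/926045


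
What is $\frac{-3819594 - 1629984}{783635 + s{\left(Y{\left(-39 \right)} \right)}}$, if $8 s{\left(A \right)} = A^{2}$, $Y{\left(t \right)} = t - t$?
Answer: $- \frac{5449578}{783635} \approx -6.9542$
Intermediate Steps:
$Y{\left(t \right)} = 0$
$s{\left(A \right)} = \frac{A^{2}}{8}$
$\frac{-3819594 - 1629984}{783635 + s{\left(Y{\left(-39 \right)} \right)}} = \frac{-3819594 - 1629984}{783635 + \frac{0^{2}}{8}} = - \frac{5449578}{783635 + \frac{1}{8} \cdot 0} = - \frac{5449578}{783635 + 0} = - \frac{5449578}{783635}$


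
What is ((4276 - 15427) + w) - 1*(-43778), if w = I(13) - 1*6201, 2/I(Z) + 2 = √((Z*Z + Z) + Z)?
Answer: 5047370/191 + 2*√195/191 ≈ 26426.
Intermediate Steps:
I(Z) = 2/(-2 + √(Z² + 2*Z)) (I(Z) = 2/(-2 + √((Z*Z + Z) + Z)) = 2/(-2 + √((Z² + Z) + Z)) = 2/(-2 + √((Z + Z²) + Z)) = 2/(-2 + √(Z² + 2*Z)))
w = -6201 + 2/(-2 + √195) (w = 2/(-2 + √(13*(2 + 13))) - 1*6201 = 2/(-2 + √(13*15)) - 6201 = 2/(-2 + √195) - 6201 = -6201 + 2/(-2 + √195) ≈ -6200.8)
((4276 - 15427) + w) - 1*(-43778) = ((4276 - 15427) + (-1184387/191 + 2*√195/191)) - 1*(-43778) = (-11151 + (-1184387/191 + 2*√195/191)) + 43778 = (-3314228/191 + 2*√195/191) + 43778 = 5047370/191 + 2*√195/191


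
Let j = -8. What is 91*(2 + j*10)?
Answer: -7098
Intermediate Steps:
91*(2 + j*10) = 91*(2 - 8*10) = 91*(2 - 80) = 91*(-78) = -7098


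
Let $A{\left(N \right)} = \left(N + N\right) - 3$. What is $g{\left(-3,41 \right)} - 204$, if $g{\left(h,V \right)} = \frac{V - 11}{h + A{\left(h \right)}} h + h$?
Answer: $- \frac{399}{2} \approx -199.5$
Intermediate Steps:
$A{\left(N \right)} = -3 + 2 N$ ($A{\left(N \right)} = 2 N - 3 = -3 + 2 N$)
$g{\left(h,V \right)} = h + \frac{h \left(-11 + V\right)}{-3 + 3 h}$ ($g{\left(h,V \right)} = \frac{V - 11}{h + \left(-3 + 2 h\right)} h + h = \frac{-11 + V}{-3 + 3 h} h + h = \frac{h \left(-11 + V\right)}{-3 + 3 h} + h = h + \frac{h \left(-11 + V\right)}{-3 + 3 h}$)
$g{\left(-3,41 \right)} - 204 = \frac{1}{3} \left(-3\right) \frac{1}{-1 - 3} \left(-14 + 41 + 3 \left(-3\right)\right) - 204 = \frac{1}{3} \left(-3\right) \frac{1}{-4} \left(-14 + 41 - 9\right) - 204 = \frac{1}{3} \left(-3\right) \left(- \frac{1}{4}\right) 18 - 204 = \frac{9}{2} - 204 = - \frac{399}{2}$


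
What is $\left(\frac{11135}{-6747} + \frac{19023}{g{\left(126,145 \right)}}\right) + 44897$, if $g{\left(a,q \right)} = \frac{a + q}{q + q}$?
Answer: $\frac{119309290894}{1828437} \approx 65252.0$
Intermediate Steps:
$g{\left(a,q \right)} = \frac{a + q}{2 q}$
$\left(\frac{11135}{-6747} + \frac{19023}{g{\left(126,145 \right)}}\right) + 44897 = \left(\frac{11135}{-6747} + \frac{19023}{\frac{1}{2} \cdot \frac{1}{145} \left(126 + 145\right)}\right) + 44897 = \left(11135 \left(- \frac{1}{6747}\right) + \frac{19023}{\frac{1}{2} \cdot \frac{1}{145} \cdot 271}\right) + 44897 = \left(- \frac{11135}{6747} + \frac{19023}{\frac{271}{290}}\right) + 44897 = \left(- \frac{11135}{6747} + 19023 \cdot \frac{290}{271}\right) + 44897 = \left(- \frac{11135}{6747} + \frac{5516670}{271}\right) + 44897 = \frac{37217954905}{1828437} + 44897 = \frac{119309290894}{1828437}$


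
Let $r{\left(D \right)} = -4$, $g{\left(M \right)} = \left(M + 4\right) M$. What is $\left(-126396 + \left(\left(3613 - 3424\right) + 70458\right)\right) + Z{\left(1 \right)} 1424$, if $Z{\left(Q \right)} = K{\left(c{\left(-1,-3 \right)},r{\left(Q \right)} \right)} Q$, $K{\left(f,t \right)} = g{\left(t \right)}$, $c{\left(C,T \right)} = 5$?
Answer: $-55749$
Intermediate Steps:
$g{\left(M \right)} = M \left(4 + M\right)$ ($g{\left(M \right)} = \left(4 + M\right) M = M \left(4 + M\right)$)
$K{\left(f,t \right)} = t \left(4 + t\right)$
$Z{\left(Q \right)} = 0$ ($Z{\left(Q \right)} = - 4 \left(4 - 4\right) Q = \left(-4\right) 0 Q = 0 Q = 0$)
$\left(-126396 + \left(\left(3613 - 3424\right) + 70458\right)\right) + Z{\left(1 \right)} 1424 = \left(-126396 + \left(\left(3613 - 3424\right) + 70458\right)\right) + 0 \cdot 1424 = \left(-126396 + \left(189 + 70458\right)\right) + 0 = \left(-126396 + 70647\right) + 0 = -55749 + 0 = -55749$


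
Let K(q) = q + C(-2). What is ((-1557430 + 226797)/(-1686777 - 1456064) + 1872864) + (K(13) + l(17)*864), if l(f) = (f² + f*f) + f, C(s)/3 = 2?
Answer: 7501846512516/3142841 ≈ 2.3870e+6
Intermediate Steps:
C(s) = 6 (C(s) = 3*2 = 6)
K(q) = 6 + q (K(q) = q + 6 = 6 + q)
l(f) = f + 2*f² (l(f) = (f² + f²) + f = 2*f² + f = f + 2*f²)
((-1557430 + 226797)/(-1686777 - 1456064) + 1872864) + (K(13) + l(17)*864) = ((-1557430 + 226797)/(-1686777 - 1456064) + 1872864) + ((6 + 13) + (17*(1 + 2*17))*864) = (-1330633/(-3142841) + 1872864) + (19 + (17*(1 + 34))*864) = (-1330633*(-1/3142841) + 1872864) + (19 + (17*35)*864) = (1330633/3142841 + 1872864) + (19 + 595*864) = 5886115097257/3142841 + (19 + 514080) = 5886115097257/3142841 + 514099 = 7501846512516/3142841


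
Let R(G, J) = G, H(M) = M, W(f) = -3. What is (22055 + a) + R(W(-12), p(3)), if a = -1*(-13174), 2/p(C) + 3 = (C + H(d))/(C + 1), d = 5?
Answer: 35226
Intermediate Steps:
p(C) = 2/(-3 + (5 + C)/(1 + C)) (p(C) = 2/(-3 + (C + 5)/(C + 1)) = 2/(-3 + (5 + C)/(1 + C)))
a = 13174
(22055 + a) + R(W(-12), p(3)) = (22055 + 13174) - 3 = 35229 - 3 = 35226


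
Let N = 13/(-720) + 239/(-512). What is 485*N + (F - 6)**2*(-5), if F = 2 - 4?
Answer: -2558147/4608 ≈ -555.15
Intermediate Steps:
F = -2
N = -11171/23040 (N = 13*(-1/720) + 239*(-1/512) = -13/720 - 239/512 = -11171/23040 ≈ -0.48485)
485*N + (F - 6)**2*(-5) = 485*(-11171/23040) + (-2 - 6)**2*(-5) = -1083587/4608 + (-8)**2*(-5) = -1083587/4608 + 64*(-5) = -1083587/4608 - 320 = -2558147/4608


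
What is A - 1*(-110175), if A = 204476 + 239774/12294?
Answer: 1934279584/6147 ≈ 3.1467e+5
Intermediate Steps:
A = 1257033859/6147 (A = 204476 + 239774*(1/12294) = 204476 + 119887/6147 = 1257033859/6147 ≈ 2.0450e+5)
A - 1*(-110175) = 1257033859/6147 - 1*(-110175) = 1257033859/6147 + 110175 = 1934279584/6147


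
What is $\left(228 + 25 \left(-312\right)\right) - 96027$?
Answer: $-103599$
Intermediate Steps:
$\left(228 + 25 \left(-312\right)\right) - 96027 = \left(228 - 7800\right) - 96027 = -7572 - 96027 = -103599$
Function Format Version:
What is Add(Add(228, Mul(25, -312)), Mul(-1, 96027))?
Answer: -103599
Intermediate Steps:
Add(Add(228, Mul(25, -312)), Mul(-1, 96027)) = Add(Add(228, -7800), -96027) = Add(-7572, -96027) = -103599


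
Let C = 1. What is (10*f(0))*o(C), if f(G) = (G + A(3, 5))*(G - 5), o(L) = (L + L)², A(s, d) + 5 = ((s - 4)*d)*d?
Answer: 6000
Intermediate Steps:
A(s, d) = -5 + d²*(-4 + s) (A(s, d) = -5 + ((s - 4)*d)*d = -5 + ((-4 + s)*d)*d = -5 + (d*(-4 + s))*d = -5 + d²*(-4 + s))
o(L) = 4*L² (o(L) = (2*L)² = 4*L²)
f(G) = (-30 + G)*(-5 + G) (f(G) = (G + (-5 - 4*5² + 3*5²))*(G - 5) = (G + (-5 - 4*25 + 3*25))*(-5 + G) = (G + (-5 - 100 + 75))*(-5 + G) = (G - 30)*(-5 + G) = (-30 + G)*(-5 + G))
(10*f(0))*o(C) = (10*(150 + 0² - 35*0))*(4*1²) = (10*(150 + 0 + 0))*(4*1) = (10*150)*4 = 1500*4 = 6000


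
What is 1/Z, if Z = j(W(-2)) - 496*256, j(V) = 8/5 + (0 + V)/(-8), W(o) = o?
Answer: -20/2539483 ≈ -7.8756e-6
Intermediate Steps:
j(V) = 8/5 - V/8 (j(V) = 8*(1/5) + V*(-1/8) = 8/5 - V/8)
Z = -2539483/20 (Z = (8/5 - 1/8*(-2)) - 496*256 = (8/5 + 1/4) - 126976 = 37/20 - 126976 = -2539483/20 ≈ -1.2697e+5)
1/Z = 1/(-2539483/20) = -20/2539483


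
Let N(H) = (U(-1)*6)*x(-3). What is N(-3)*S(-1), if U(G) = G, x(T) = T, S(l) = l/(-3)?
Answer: 6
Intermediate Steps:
S(l) = -l/3 (S(l) = l*(-⅓) = -l/3)
N(H) = 18 (N(H) = -1*6*(-3) = -6*(-3) = 18)
N(-3)*S(-1) = 18*(-⅓*(-1)) = 18*(⅓) = 6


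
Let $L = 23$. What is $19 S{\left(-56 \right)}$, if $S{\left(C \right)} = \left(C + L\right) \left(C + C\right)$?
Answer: $70224$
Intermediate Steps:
$S{\left(C \right)} = 2 C \left(23 + C\right)$ ($S{\left(C \right)} = \left(C + 23\right) \left(C + C\right) = \left(23 + C\right) 2 C = 2 C \left(23 + C\right)$)
$19 S{\left(-56 \right)} = 19 \cdot 2 \left(-56\right) \left(23 - 56\right) = 19 \cdot 2 \left(-56\right) \left(-33\right) = 19 \cdot 3696 = 70224$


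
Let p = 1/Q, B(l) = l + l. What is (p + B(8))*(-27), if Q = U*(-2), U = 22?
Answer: -18981/44 ≈ -431.39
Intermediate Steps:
B(l) = 2*l
Q = -44 (Q = 22*(-2) = -44)
p = -1/44 (p = 1/(-44) = -1/44 ≈ -0.022727)
(p + B(8))*(-27) = (-1/44 + 2*8)*(-27) = (-1/44 + 16)*(-27) = (703/44)*(-27) = -18981/44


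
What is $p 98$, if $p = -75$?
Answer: $-7350$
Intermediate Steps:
$p 98 = \left(-75\right) 98 = -7350$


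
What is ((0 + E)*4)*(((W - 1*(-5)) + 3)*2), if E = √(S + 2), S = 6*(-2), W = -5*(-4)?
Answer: 224*I*√10 ≈ 708.35*I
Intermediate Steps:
W = 20
S = -12
E = I*√10 (E = √(-12 + 2) = √(-10) = I*√10 ≈ 3.1623*I)
((0 + E)*4)*(((W - 1*(-5)) + 3)*2) = ((0 + I*√10)*4)*(((20 - 1*(-5)) + 3)*2) = ((I*√10)*4)*(((20 + 5) + 3)*2) = (4*I*√10)*((25 + 3)*2) = (4*I*√10)*(28*2) = (4*I*√10)*56 = 224*I*√10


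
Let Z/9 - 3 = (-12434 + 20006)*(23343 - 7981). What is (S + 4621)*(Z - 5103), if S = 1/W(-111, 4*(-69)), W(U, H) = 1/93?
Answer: 4935013533000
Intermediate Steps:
W(U, H) = 1/93
Z = 1046889603 (Z = 27 + 9*((-12434 + 20006)*(23343 - 7981)) = 27 + 9*(7572*15362) = 27 + 9*116321064 = 27 + 1046889576 = 1046889603)
S = 93 (S = 1/(1/93) = 93)
(S + 4621)*(Z - 5103) = (93 + 4621)*(1046889603 - 5103) = 4714*1046884500 = 4935013533000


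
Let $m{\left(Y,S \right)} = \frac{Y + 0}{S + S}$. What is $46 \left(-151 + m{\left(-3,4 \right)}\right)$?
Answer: $- \frac{27853}{4} \approx -6963.3$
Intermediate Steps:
$m{\left(Y,S \right)} = \frac{Y}{2 S}$
$46 \left(-151 + m{\left(-3,4 \right)}\right) = 46 \left(-151 + \frac{1}{2} \left(-3\right) \frac{1}{4}\right) = 46 \left(-151 - \frac{3}{8}\right) = 46 \left(- \frac{1211}{8}\right) = - \frac{27853}{4}$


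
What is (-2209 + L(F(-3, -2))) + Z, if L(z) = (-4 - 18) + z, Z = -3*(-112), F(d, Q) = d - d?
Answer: -1895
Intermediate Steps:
F(d, Q) = 0
Z = 336
L(z) = -22 + z
(-2209 + L(F(-3, -2))) + Z = (-2209 + (-22 + 0)) + 336 = (-2209 - 22) + 336 = -2231 + 336 = -1895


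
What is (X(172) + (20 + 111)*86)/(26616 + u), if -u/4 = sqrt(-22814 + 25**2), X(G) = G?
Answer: 19027113/44297905 + 5719*I*sqrt(22189)/88595810 ≈ 0.42953 + 0.0096156*I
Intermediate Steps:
u = -4*I*sqrt(22189) (u = -4*sqrt(-22814 + 25**2) = -4*sqrt(-22814 + 625) = -4*I*sqrt(22189) ≈ -595.84*I)
(X(172) + (20 + 111)*86)/(26616 + u) = (172 + (20 + 111)*86)/(26616 - 4*I*sqrt(22189)) = (172 + 131*86)/(26616 - 4*I*sqrt(22189)) = (172 + 11266)/(26616 - 4*I*sqrt(22189)) = 11438/(26616 - 4*I*sqrt(22189))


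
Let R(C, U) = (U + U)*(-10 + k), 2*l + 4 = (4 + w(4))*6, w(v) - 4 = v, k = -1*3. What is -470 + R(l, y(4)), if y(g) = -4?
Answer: -366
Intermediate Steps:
k = -3
w(v) = 4 + v
l = 34 (l = -2 + ((4 + (4 + 4))*6)/2 = -2 + ((4 + 8)*6)/2 = -2 + (12*6)/2 = -2 + (1/2)*72 = -2 + 36 = 34)
R(C, U) = -26*U (R(C, U) = (U + U)*(-10 - 3) = (2*U)*(-13) = -26*U)
-470 + R(l, y(4)) = -470 - 26*(-4) = -470 + 104 = -366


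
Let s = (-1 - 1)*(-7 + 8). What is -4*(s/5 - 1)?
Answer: 28/5 ≈ 5.6000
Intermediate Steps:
s = -2 (s = -2*1 = -2)
-4*(s/5 - 1) = -4*(-2/5 - 1) = -4*(-2*⅕ - 1) = -4*(-⅖ - 1) = -4*(-7/5) = 28/5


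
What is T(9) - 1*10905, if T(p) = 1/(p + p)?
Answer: -196289/18 ≈ -10905.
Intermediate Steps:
T(p) = 1/(2*p)
T(9) - 1*10905 = (½)/9 - 1*10905 = (½)*(⅑) - 10905 = 1/18 - 10905 = -196289/18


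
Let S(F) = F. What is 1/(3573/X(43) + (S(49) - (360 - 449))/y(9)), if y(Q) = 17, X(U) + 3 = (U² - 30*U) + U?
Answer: 10183/143403 ≈ 0.071010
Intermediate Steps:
X(U) = -3 + U² - 29*U (X(U) = -3 + ((U² - 30*U) + U) = -3 + (U² - 29*U) = -3 + U² - 29*U)
1/(3573/X(43) + (S(49) - (360 - 449))/y(9)) = 1/(3573/(-3 + 43² - 29*43) + (49 - (360 - 449))/17) = 1/(3573/(-3 + 1849 - 1247) + (49 - 1*(-89))*(1/17)) = 1/(3573/599 + (49 + 89)*(1/17)) = 1/(3573*(1/599) + 138*(1/17)) = 1/(3573/599 + 138/17) = 1/(143403/10183) = 10183/143403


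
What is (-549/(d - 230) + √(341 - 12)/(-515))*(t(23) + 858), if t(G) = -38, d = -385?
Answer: 732 - 164*√329/103 ≈ 703.12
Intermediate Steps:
(-549/(d - 230) + √(341 - 12)/(-515))*(t(23) + 858) = (-549/(-385 - 230) + √(341 - 12)/(-515))*(-38 + 858) = (-549/(-615) + √329*(-1/515))*820 = (-549*(-1/615) - √329/515)*820 = (183/205 - √329/515)*820 = 732 - 164*√329/103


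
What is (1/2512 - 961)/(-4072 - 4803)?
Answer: 2414031/22294000 ≈ 0.10828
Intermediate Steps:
(1/2512 - 961)/(-4072 - 4803) = (1/2512 - 961)/(-8875) = -2414031/2512*(-1/8875) = 2414031/22294000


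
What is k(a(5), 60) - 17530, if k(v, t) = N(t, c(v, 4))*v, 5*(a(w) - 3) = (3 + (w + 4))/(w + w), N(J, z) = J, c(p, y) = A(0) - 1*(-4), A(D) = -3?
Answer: -86678/5 ≈ -17336.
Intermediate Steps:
c(p, y) = 1 (c(p, y) = -3 - 1*(-4) = -3 + 4 = 1)
a(w) = 3 + (7 + w)/(10*w) (a(w) = 3 + ((3 + (w + 4))/(w + w))/5 = 3 + ((3 + (4 + w))/((2*w)))/5 = 3 + ((7 + w)*(1/(2*w)))/5 = 3 + ((7 + w)/(2*w))/5 = 3 + (7 + w)/(10*w))
k(v, t) = t*v
k(a(5), 60) - 17530 = 60*((⅒)*(7 + 31*5)/5) - 17530 = 60*((⅒)*(⅕)*(7 + 155)) - 17530 = 60*((⅒)*(⅕)*162) - 17530 = 60*(81/25) - 17530 = 972/5 - 17530 = -86678/5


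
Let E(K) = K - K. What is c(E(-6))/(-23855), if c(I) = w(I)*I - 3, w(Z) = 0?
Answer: 3/23855 ≈ 0.00012576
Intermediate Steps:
E(K) = 0
c(I) = -3 (c(I) = 0*I - 3 = 0 - 3 = -3)
c(E(-6))/(-23855) = -3/(-23855) = -3*(-1/23855) = 3/23855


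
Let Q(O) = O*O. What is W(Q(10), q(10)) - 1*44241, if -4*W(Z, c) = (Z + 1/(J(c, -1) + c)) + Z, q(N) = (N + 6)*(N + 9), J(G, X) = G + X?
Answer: -107538549/2428 ≈ -44291.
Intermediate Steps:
Q(O) = O**2
q(N) = (6 + N)*(9 + N)
W(Z, c) = -Z/2 - 1/(4*(-1 + 2*c)) (W(Z, c) = -((Z + 1/((c - 1) + c)) + Z)/4 = -((Z + 1/((-1 + c) + c)) + Z)/4 = -((Z + 1/(-1 + 2*c)) + Z)/4 = -(1/(-1 + 2*c) + 2*Z)/4 = -Z/2 - 1/(4*(-1 + 2*c)))
W(Q(10), q(10)) - 1*44241 = (-1 + 2*10**2 - 4*10**2*(54 + 10**2 + 15*10))/(4*(-1 + 2*(54 + 10**2 + 15*10))) - 1*44241 = (-1 + 2*100 - 4*100*(54 + 100 + 150))/(4*(-1 + 2*(54 + 100 + 150))) - 44241 = (-1 + 200 - 4*100*304)/(4*(-1 + 2*304)) - 44241 = (-1 + 200 - 121600)/(4*(-1 + 608)) - 44241 = (1/4)*(-121401)/607 - 44241 = (1/4)*(1/607)*(-121401) - 44241 = -121401/2428 - 44241 = -107538549/2428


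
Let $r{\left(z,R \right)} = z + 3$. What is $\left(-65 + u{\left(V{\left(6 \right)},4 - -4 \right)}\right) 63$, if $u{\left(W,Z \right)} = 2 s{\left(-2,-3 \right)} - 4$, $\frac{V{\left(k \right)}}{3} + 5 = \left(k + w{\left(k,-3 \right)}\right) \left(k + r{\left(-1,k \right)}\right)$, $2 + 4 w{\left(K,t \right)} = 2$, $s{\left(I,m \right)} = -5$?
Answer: $-4977$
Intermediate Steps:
$w{\left(K,t \right)} = 0$ ($w{\left(K,t \right)} = - \frac{1}{2} + \frac{1}{4} \cdot 2 = - \frac{1}{2} + \frac{1}{2} = 0$)
$r{\left(z,R \right)} = 3 + z$
$V{\left(k \right)} = -15 + 3 k \left(2 + k\right)$ ($V{\left(k \right)} = -15 + 3 \left(k + 0\right) \left(k + \left(3 - 1\right)\right) = -15 + 3 k \left(k + 2\right) = -15 + 3 k \left(2 + k\right)$)
$u{\left(W,Z \right)} = -14$ ($u{\left(W,Z \right)} = 2 \left(-5\right) - 4 = -10 - 4 = -14$)
$\left(-65 + u{\left(V{\left(6 \right)},4 - -4 \right)}\right) 63 = \left(-65 - 14\right) 63 = \left(-79\right) 63 = -4977$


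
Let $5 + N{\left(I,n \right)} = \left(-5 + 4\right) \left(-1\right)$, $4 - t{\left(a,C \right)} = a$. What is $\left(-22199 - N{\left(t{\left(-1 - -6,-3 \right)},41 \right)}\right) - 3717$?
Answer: $-25912$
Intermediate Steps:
$t{\left(a,C \right)} = 4 - a$
$N{\left(I,n \right)} = -4$ ($N{\left(I,n \right)} = -5 + \left(-5 + 4\right) \left(-1\right) = -5 - -1 = -5 + 1 = -4$)
$\left(-22199 - N{\left(t{\left(-1 - -6,-3 \right)},41 \right)}\right) - 3717 = \left(-22199 - -4\right) - 3717 = \left(-22199 + 4\right) - 3717 = -22195 - 3717 = -25912$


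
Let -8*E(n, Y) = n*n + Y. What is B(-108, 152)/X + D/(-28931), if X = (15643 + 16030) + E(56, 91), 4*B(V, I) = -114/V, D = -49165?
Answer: 110691269834/65135629503 ≈ 1.6994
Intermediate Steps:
B(V, I) = -57/(2*V) (B(V, I) = (-114/V)/4 = -57/(2*V))
E(n, Y) = -Y/8 - n²/8 (E(n, Y) = -(n*n + Y)/8 = -(n² + Y)/8 = -(Y + n²)/8 = -Y/8 - n²/8)
X = 250157/8 (X = (15643 + 16030) + (-⅛*91 - ⅛*56²) = 31673 + (-91/8 - ⅛*3136) = 31673 + (-91/8 - 392) = 31673 - 3227/8 = 250157/8 ≈ 31270.)
B(-108, 152)/X + D/(-28931) = (-57/2/(-108))/(250157/8) - 49165/(-28931) = -57/2*(-1/108)*(8/250157) - 49165*(-1/28931) = (19/72)*(8/250157) + 49165/28931 = 19/2251413 + 49165/28931 = 110691269834/65135629503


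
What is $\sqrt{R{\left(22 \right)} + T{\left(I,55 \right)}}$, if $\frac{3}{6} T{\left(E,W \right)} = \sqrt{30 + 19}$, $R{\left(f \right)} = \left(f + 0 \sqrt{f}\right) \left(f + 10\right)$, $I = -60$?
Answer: $\sqrt{718} \approx 26.796$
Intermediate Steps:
$R{\left(f \right)} = f \left(10 + f\right)$ ($R{\left(f \right)} = \left(f + 0\right) \left(10 + f\right) = f \left(10 + f\right)$)
$T{\left(E,W \right)} = 14$ ($T{\left(E,W \right)} = 2 \sqrt{30 + 19} = 2 \sqrt{49} = 2 \cdot 7 = 14$)
$\sqrt{R{\left(22 \right)} + T{\left(I,55 \right)}} = \sqrt{22 \left(10 + 22\right) + 14} = \sqrt{22 \cdot 32 + 14} = \sqrt{704 + 14} = \sqrt{718}$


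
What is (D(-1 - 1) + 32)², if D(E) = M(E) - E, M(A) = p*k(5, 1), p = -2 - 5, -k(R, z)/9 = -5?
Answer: 78961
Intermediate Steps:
k(R, z) = 45 (k(R, z) = -9*(-5) = 45)
p = -7
M(A) = -315 (M(A) = -7*45 = -315)
D(E) = -315 - E
(D(-1 - 1) + 32)² = ((-315 - (-1 - 1)) + 32)² = ((-315 - 1*(-2)) + 32)² = ((-315 + 2) + 32)² = (-313 + 32)² = (-281)² = 78961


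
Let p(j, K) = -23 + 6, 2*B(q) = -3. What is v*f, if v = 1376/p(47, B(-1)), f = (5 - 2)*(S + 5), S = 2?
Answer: -28896/17 ≈ -1699.8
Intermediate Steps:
B(q) = -3/2 (B(q) = (1/2)*(-3) = -3/2)
p(j, K) = -17
f = 21 (f = (5 - 2)*(2 + 5) = 3*7 = 21)
v = -1376/17 (v = 1376/(-17) = 1376*(-1/17) = -1376/17 ≈ -80.941)
v*f = -1376/17*21 = -28896/17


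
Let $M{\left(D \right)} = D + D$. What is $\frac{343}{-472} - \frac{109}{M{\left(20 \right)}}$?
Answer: $- \frac{4073}{1180} \approx -3.4517$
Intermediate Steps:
$M{\left(D \right)} = 2 D$
$\frac{343}{-472} - \frac{109}{M{\left(20 \right)}} = \frac{343}{-472} - \frac{109}{2 \cdot 20} = 343 \left(- \frac{1}{472}\right) - \frac{109}{40} = - \frac{343}{472} - \frac{109}{40} = - \frac{4073}{1180}$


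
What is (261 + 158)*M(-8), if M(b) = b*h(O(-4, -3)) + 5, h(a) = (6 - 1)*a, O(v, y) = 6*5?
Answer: -500705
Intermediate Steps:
O(v, y) = 30
h(a) = 5*a
M(b) = 5 + 150*b (M(b) = b*(5*30) + 5 = b*150 + 5 = 150*b + 5 = 5 + 150*b)
(261 + 158)*M(-8) = (261 + 158)*(5 + 150*(-8)) = 419*(5 - 1200) = 419*(-1195) = -500705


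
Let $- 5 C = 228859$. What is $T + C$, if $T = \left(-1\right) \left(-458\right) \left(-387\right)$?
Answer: $- \frac{1115089}{5} \approx -2.2302 \cdot 10^{5}$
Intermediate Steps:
$C = - \frac{228859}{5}$ ($C = \left(- \frac{1}{5}\right) 228859 = - \frac{228859}{5} \approx -45772.0$)
$T = -177246$ ($T = 458 \left(-387\right) = -177246$)
$T + C = -177246 - \frac{228859}{5} = - \frac{1115089}{5}$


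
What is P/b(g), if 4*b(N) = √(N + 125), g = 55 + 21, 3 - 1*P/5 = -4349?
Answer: 87040*√201/201 ≈ 6139.3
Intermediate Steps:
P = 21760 (P = 15 - 5*(-4349) = 15 + 21745 = 21760)
g = 76
b(N) = √(125 + N)/4 (b(N) = √(N + 125)/4 = √(125 + N)/4)
P/b(g) = 21760/((√(125 + 76)/4)) = 21760/((√201/4)) = 21760*(4*√201/201) = 87040*√201/201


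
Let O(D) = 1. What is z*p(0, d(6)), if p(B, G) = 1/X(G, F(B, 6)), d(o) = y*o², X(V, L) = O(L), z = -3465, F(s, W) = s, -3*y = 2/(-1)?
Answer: -3465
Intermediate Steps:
y = ⅔ (y = -2/(3*(-1)) = -2*(-1)/3 = -⅓*(-2) = ⅔ ≈ 0.66667)
X(V, L) = 1
d(o) = 2*o²/3
p(B, G) = 1 (p(B, G) = 1/1 = 1)
z*p(0, d(6)) = -3465*1 = -3465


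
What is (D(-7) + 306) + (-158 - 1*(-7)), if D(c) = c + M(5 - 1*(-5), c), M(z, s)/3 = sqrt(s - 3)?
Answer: 148 + 3*I*sqrt(10) ≈ 148.0 + 9.4868*I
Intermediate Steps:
M(z, s) = 3*sqrt(-3 + s) (M(z, s) = 3*sqrt(s - 3) = 3*sqrt(-3 + s))
D(c) = c + 3*sqrt(-3 + c)
(D(-7) + 306) + (-158 - 1*(-7)) = ((-7 + 3*sqrt(-3 - 7)) + 306) + (-158 - 1*(-7)) = ((-7 + 3*sqrt(-10)) + 306) + (-158 + 7) = ((-7 + 3*(I*sqrt(10))) + 306) - 151 = ((-7 + 3*I*sqrt(10)) + 306) - 151 = (299 + 3*I*sqrt(10)) - 151 = 148 + 3*I*sqrt(10)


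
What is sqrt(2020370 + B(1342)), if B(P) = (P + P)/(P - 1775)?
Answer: sqrt(378795988758)/433 ≈ 1421.4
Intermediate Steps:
B(P) = 2*P/(-1775 + P) (B(P) = (2*P)/(-1775 + P) = 2*P/(-1775 + P))
sqrt(2020370 + B(1342)) = sqrt(2020370 + 2*1342/(-1775 + 1342)) = sqrt(2020370 + 2*1342/(-433)) = sqrt(2020370 + 2*1342*(-1/433)) = sqrt(2020370 - 2684/433) = sqrt(874817526/433) = sqrt(378795988758)/433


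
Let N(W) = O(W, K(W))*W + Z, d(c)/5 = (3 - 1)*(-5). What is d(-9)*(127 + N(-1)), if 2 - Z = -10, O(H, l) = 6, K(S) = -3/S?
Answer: -6650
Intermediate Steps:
Z = 12 (Z = 2 - 1*(-10) = 2 + 10 = 12)
d(c) = -50 (d(c) = 5*((3 - 1)*(-5)) = 5*(2*(-5)) = 5*(-10) = -50)
N(W) = 12 + 6*W (N(W) = 6*W + 12 = 12 + 6*W)
d(-9)*(127 + N(-1)) = -50*(127 + (12 + 6*(-1))) = -50*(127 + (12 - 6)) = -50*(127 + 6) = -50*133 = -6650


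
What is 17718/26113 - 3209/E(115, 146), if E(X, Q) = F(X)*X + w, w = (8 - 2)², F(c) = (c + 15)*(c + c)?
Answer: 60840184231/89790490568 ≈ 0.67758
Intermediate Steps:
F(c) = 2*c*(15 + c) (F(c) = (15 + c)*(2*c) = 2*c*(15 + c))
w = 36 (w = 6² = 36)
E(X, Q) = 36 + 2*X²*(15 + X) (E(X, Q) = (2*X*(15 + X))*X + 36 = 2*X²*(15 + X) + 36 = 36 + 2*X²*(15 + X))
17718/26113 - 3209/E(115, 146) = 17718/26113 - 3209/(36 + 2*115²*(15 + 115)) = 17718*(1/26113) - 3209/(36 + 2*13225*130) = 17718/26113 - 3209/(36 + 3438500) = 17718/26113 - 3209/3438536 = 60840184231/89790490568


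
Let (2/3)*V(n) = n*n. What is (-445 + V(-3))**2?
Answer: 744769/4 ≈ 1.8619e+5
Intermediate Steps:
V(n) = 3*n**2/2 (V(n) = 3*(n*n)/2 = 3*n**2/2)
(-445 + V(-3))**2 = (-445 + (3/2)*(-3)**2)**2 = (-445 + (3/2)*9)**2 = (-445 + 27/2)**2 = (-863/2)**2 = 744769/4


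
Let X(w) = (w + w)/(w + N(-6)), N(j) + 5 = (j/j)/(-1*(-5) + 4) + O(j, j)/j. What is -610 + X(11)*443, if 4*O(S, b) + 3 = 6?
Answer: 438802/431 ≈ 1018.1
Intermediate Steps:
O(S, b) = 3/4 (O(S, b) = -3/4 + (1/4)*6 = -3/4 + 3/2 = 3/4)
N(j) = -44/9 + 3/(4*j) (N(j) = -5 + ((j/j)/(-1*(-5) + 4) + 3/(4*j)) = -5 + (1/(5 + 4) + 3/(4*j)) = -5 + (1/9 + 3/(4*j)) = -44/9 + 3/(4*j))
X(w) = 2*w/(-361/72 + w) (X(w) = (w + w)/(w + (1/36)*(27 - 176*(-6))/(-6)) = (2*w)/(w + (1/36)*(-1/6)*(27 + 1056)) = (2*w)/(w + (1/36)*(-1/6)*1083) = (2*w)/(w - 361/72) = (2*w)/(-361/72 + w) = 2*w/(-361/72 + w))
-610 + X(11)*443 = -610 + (144*11/(-361 + 72*11))*443 = -610 + (144*11/(-361 + 792))*443 = -610 + (144*11/431)*443 = -610 + (144*11*(1/431))*443 = -610 + (1584/431)*443 = -610 + 701712/431 = 438802/431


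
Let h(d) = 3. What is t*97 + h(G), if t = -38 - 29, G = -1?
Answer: -6496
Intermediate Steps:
t = -67
t*97 + h(G) = -67*97 + 3 = -6499 + 3 = -6496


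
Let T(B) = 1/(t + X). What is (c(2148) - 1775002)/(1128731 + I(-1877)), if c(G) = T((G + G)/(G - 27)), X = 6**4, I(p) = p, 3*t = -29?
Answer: -6849732715/4348529586 ≈ -1.5752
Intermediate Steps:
t = -29/3 (t = (1/3)*(-29) = -29/3 ≈ -9.6667)
X = 1296
T(B) = 3/3859 (T(B) = 1/(-29/3 + 1296) = 1/(3859/3) = 3/3859)
c(G) = 3/3859
(c(2148) - 1775002)/(1128731 + I(-1877)) = (3/3859 - 1775002)/(1128731 - 1877) = -6849732715/3859/1126854 = -6849732715/3859*1/1126854 = -6849732715/4348529586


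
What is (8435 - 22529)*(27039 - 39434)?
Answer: 174695130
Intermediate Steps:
(8435 - 22529)*(27039 - 39434) = -14094*(-12395) = 174695130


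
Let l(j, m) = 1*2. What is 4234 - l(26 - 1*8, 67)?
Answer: 4232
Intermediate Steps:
l(j, m) = 2
4234 - l(26 - 1*8, 67) = 4234 - 1*2 = 4234 - 2 = 4232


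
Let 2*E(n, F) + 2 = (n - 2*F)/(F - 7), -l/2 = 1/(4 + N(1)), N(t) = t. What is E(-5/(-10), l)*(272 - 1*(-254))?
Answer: -42343/74 ≈ -572.20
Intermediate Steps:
l = -2/5 (l = -2/(4 + 1) = -2/5 ≈ -0.40000)
E(n, F) = -1 + (n - 2*F)/(2*(-7 + F)) (E(n, F) = -1 + ((n - 2*F)/(F - 7))/2 = -1 + ((n - 2*F)/(-7 + F))/2 = -1 + (n - 2*F)/(2*(-7 + F)))
E(-5/(-10), l)*(272 - 1*(-254)) = ((14 - 5/(-10) - 4*(-2/5))/(2*(-7 - 2/5)))*(272 - 1*(-254)) = ((14 - 5*(-1/10) + 8/5)/(2*(-37/5)))*(272 + 254) = ((1/2)*(-5/37)*(14 + 1/2 + 8/5))*526 = ((1/2)*(-5/37)*(161/10))*526 = -161/148*526 = -42343/74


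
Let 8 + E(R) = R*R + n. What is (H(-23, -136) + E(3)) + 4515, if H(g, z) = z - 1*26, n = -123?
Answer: 4231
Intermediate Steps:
E(R) = -131 + R² (E(R) = -8 + (R*R - 123) = -8 + (R² - 123) = -8 + (-123 + R²) = -131 + R²)
H(g, z) = -26 + z (H(g, z) = z - 26 = -26 + z)
(H(-23, -136) + E(3)) + 4515 = ((-26 - 136) + (-131 + 3²)) + 4515 = (-162 + (-131 + 9)) + 4515 = (-162 - 122) + 4515 = -284 + 4515 = 4231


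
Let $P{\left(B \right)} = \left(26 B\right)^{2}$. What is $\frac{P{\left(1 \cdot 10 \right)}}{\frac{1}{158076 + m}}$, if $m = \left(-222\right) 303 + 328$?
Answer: $6160928800$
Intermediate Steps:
$m = -66938$ ($m = -67266 + 328 = -66938$)
$P{\left(B \right)} = 676 B^{2}$
$\frac{P{\left(1 \cdot 10 \right)}}{\frac{1}{158076 + m}} = \frac{676 \left(1 \cdot 10\right)^{2}}{\frac{1}{158076 - 66938}} = \frac{676 \cdot 10^{2}}{\frac{1}{91138}} = 676 \cdot 100 \frac{1}{\frac{1}{91138}} = 67600 \cdot 91138 = 6160928800$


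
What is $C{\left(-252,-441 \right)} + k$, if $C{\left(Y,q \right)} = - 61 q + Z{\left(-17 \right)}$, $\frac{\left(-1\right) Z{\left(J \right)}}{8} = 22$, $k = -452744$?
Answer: $-426019$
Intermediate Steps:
$Z{\left(J \right)} = -176$ ($Z{\left(J \right)} = \left(-8\right) 22 = -176$)
$C{\left(Y,q \right)} = -176 - 61 q$ ($C{\left(Y,q \right)} = - 61 q - 176 = -176 - 61 q$)
$C{\left(-252,-441 \right)} + k = \left(-176 - -26901\right) - 452744 = \left(-176 + 26901\right) - 452744 = 26725 - 452744 = -426019$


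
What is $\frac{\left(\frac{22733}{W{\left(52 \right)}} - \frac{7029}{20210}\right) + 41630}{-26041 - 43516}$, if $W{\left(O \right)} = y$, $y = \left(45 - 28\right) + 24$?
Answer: $- \frac{34954180041}{57635625770} \approx -0.60647$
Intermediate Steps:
$y = 41$ ($y = \left(45 - 28\right) + 24 = 17 + 24 = 41$)
$W{\left(O \right)} = 41$
$\frac{\left(\frac{22733}{W{\left(52 \right)}} - \frac{7029}{20210}\right) + 41630}{-26041 - 43516} = \frac{\left(\frac{22733}{41} - \frac{7029}{20210}\right) + 41630}{-26041 - 43516} = \frac{\left(22733 \cdot \frac{1}{41} - \frac{7029}{20210}\right) + 41630}{-69557} = \left(\left(\frac{22733}{41} - \frac{7029}{20210}\right) + 41630\right) \left(- \frac{1}{69557}\right) = \left(\frac{459145741}{828610} + 41630\right) \left(- \frac{1}{69557}\right) = \frac{34954180041}{828610} \left(- \frac{1}{69557}\right) = - \frac{34954180041}{57635625770}$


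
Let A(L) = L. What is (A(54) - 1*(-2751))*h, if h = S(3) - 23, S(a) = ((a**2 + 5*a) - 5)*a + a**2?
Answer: 120615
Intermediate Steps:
S(a) = a**2 + a*(-5 + a**2 + 5*a) (S(a) = (-5 + a**2 + 5*a)*a + a**2 = a*(-5 + a**2 + 5*a) + a**2 = a**2 + a*(-5 + a**2 + 5*a))
h = 43 (h = 3*(-5 + 3**2 + 6*3) - 23 = 3*(-5 + 9 + 18) - 23 = 3*22 - 23 = 66 - 23 = 43)
(A(54) - 1*(-2751))*h = (54 - 1*(-2751))*43 = (54 + 2751)*43 = 2805*43 = 120615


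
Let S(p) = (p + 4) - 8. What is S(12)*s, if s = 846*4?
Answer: 27072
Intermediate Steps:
s = 3384
S(p) = -4 + p (S(p) = (4 + p) - 8 = -4 + p)
S(12)*s = (-4 + 12)*3384 = 8*3384 = 27072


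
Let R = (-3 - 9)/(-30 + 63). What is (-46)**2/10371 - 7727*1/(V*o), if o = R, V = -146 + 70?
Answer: -880860623/3152784 ≈ -279.39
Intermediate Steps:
V = -76
R = -4/11 (R = -12/33 = -12*1/33 = -4/11 ≈ -0.36364)
o = -4/11 ≈ -0.36364
(-46)**2/10371 - 7727*1/(V*o) = (-46)**2/10371 - 7727/((-76*(-4/11))) = 2116*(1/10371) - 7727/304/11 = 2116/10371 - 7727*11/304 = 2116/10371 - 84997/304 = -880860623/3152784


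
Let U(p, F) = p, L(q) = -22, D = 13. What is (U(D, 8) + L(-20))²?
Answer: 81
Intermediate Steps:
(U(D, 8) + L(-20))² = (13 - 22)² = (-9)² = 81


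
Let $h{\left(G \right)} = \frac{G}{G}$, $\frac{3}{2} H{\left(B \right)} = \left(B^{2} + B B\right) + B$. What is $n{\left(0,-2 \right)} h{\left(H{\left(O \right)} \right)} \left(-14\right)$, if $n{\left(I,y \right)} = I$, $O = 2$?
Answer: $0$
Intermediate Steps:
$H{\left(B \right)} = \frac{2 B}{3} + \frac{4 B^{2}}{3}$ ($H{\left(B \right)} = \frac{2 \left(\left(B^{2} + B B\right) + B\right)}{3} = \frac{2 \left(\left(B^{2} + B^{2}\right) + B\right)}{3} = \frac{2 \left(2 B^{2} + B\right)}{3} = \frac{2 \left(B + 2 B^{2}\right)}{3} = \frac{2 B}{3} + \frac{4 B^{2}}{3}$)
$h{\left(G \right)} = 1$
$n{\left(0,-2 \right)} h{\left(H{\left(O \right)} \right)} \left(-14\right) = 0 \cdot 1 \left(-14\right) = 0 \left(-14\right) = 0$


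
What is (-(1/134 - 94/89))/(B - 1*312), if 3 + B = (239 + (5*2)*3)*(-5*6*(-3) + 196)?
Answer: 12507/913758194 ≈ 1.3687e-5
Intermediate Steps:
B = 76931 (B = -3 + (239 + (5*2)*3)*(-5*6*(-3) + 196) = -3 + (239 + 10*3)*(-30*(-3) + 196) = -3 + (239 + 30)*(90 + 196) = -3 + 269*286 = -3 + 76934 = 76931)
(-(1/134 - 94/89))/(B - 1*312) = (-(1/134 - 94/89))/(76931 - 1*312) = (-(1/134 - 94/89))/(76931 - 312) = -(1/134 - 1*94/89)/76619 = -(1/134 - 94/89)*(1/76619) = -1*(-12507/11926)*(1/76619) = (12507/11926)*(1/76619) = 12507/913758194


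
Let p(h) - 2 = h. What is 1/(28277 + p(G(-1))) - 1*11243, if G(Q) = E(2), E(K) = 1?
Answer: -317952039/28280 ≈ -11243.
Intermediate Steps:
G(Q) = 1
p(h) = 2 + h
1/(28277 + p(G(-1))) - 1*11243 = 1/(28277 + (2 + 1)) - 1*11243 = 1/(28277 + 3) - 11243 = 1/28280 - 11243 = -317952039/28280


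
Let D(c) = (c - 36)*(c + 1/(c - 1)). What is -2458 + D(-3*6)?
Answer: -28180/19 ≈ -1483.2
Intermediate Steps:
D(c) = (-36 + c)*(c + 1/(-1 + c))
-2458 + D(-3*6) = -2458 + (-36 + (-3*6)³ - 37*(-3*6)² + 37*(-3*6))/(-1 - 3*6) = -2458 + (-36 + (-18)³ - 37*(-18)² + 37*(-18))/(-1 - 18) = -2458 + (-36 - 5832 - 37*324 - 666)/(-19) = -2458 - (-36 - 5832 - 11988 - 666)/19 = -2458 - 1/19*(-18522) = -2458 + 18522/19 = -28180/19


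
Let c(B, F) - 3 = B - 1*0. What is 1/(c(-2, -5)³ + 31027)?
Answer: 1/31028 ≈ 3.2229e-5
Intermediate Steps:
c(B, F) = 3 + B (c(B, F) = 3 + (B - 1*0) = 3 + (B + 0) = 3 + B)
1/(c(-2, -5)³ + 31027) = 1/((3 - 2)³ + 31027) = 1/(1³ + 31027) = 1/(1 + 31027) = 1/31028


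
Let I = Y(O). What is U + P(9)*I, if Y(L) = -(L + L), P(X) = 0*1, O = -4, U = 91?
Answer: 91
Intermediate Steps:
P(X) = 0
Y(L) = -2*L
I = 8 (I = -2*(-4) = 8)
U + P(9)*I = 91 + 0*8 = 91 + 0 = 91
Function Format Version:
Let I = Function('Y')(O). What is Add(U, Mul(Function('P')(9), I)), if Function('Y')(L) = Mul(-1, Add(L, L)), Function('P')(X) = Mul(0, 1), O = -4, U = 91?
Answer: 91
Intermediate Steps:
Function('P')(X) = 0
Function('Y')(L) = Mul(-2, L) (Function('Y')(L) = Mul(-1, Mul(2, L)) = Mul(-2, L))
I = 8 (I = Mul(-2, -4) = 8)
Add(U, Mul(Function('P')(9), I)) = Add(91, Mul(0, 8)) = Add(91, 0) = 91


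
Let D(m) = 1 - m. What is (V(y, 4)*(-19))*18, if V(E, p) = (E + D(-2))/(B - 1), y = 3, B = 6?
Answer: -2052/5 ≈ -410.40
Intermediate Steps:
V(E, p) = 3/5 + E/5 (V(E, p) = (E + (1 - 1*(-2)))/(6 - 1) = (E + (1 + 2))/5 = (E + 3)*(1/5) = (3 + E)*(1/5) = 3/5 + E/5)
(V(y, 4)*(-19))*18 = ((3/5 + (1/5)*3)*(-19))*18 = ((3/5 + 3/5)*(-19))*18 = ((6/5)*(-19))*18 = -114/5*18 = -2052/5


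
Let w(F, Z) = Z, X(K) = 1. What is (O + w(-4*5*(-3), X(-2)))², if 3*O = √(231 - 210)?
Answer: (3 + √21)²/9 ≈ 6.3884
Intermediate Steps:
O = √21/3 (O = √(231 - 210)/3 = √21/3 ≈ 1.5275)
(O + w(-4*5*(-3), X(-2)))² = (√21/3 + 1)² = (1 + √21/3)²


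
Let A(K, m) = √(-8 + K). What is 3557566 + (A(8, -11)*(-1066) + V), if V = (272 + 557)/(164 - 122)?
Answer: 149418601/42 ≈ 3.5576e+6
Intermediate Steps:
V = 829/42 ≈ 19.738
3557566 + (A(8, -11)*(-1066) + V) = 3557566 + (√(-8 + 8)*(-1066) + 829/42) = 3557566 + (√0*(-1066) + 829/42) = 3557566 + (0*(-1066) + 829/42) = 3557566 + (0 + 829/42) = 3557566 + 829/42 = 149418601/42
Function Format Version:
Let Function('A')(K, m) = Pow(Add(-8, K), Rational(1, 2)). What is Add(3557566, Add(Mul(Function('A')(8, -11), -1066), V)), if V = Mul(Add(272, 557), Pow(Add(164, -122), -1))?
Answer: Rational(149418601, 42) ≈ 3.5576e+6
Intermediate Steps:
V = Rational(829, 42) (V = Mul(829, Pow(42, -1)) = Mul(829, Rational(1, 42)) = Rational(829, 42) ≈ 19.738)
Add(3557566, Add(Mul(Function('A')(8, -11), -1066), V)) = Add(3557566, Add(Mul(Pow(Add(-8, 8), Rational(1, 2)), -1066), Rational(829, 42))) = Add(3557566, Add(Mul(Pow(0, Rational(1, 2)), -1066), Rational(829, 42))) = Add(3557566, Add(Mul(0, -1066), Rational(829, 42))) = Add(3557566, Add(0, Rational(829, 42))) = Add(3557566, Rational(829, 42)) = Rational(149418601, 42)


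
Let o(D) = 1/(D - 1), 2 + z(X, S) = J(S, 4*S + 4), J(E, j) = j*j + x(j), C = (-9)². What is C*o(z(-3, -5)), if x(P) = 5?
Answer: 27/86 ≈ 0.31395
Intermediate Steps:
C = 81
J(E, j) = 5 + j² (J(E, j) = j*j + 5 = j² + 5 = 5 + j²)
z(X, S) = 3 + (4 + 4*S)² (z(X, S) = -2 + (5 + (4*S + 4)²) = -2 + (5 + (4 + 4*S)²) = 3 + (4 + 4*S)²)
o(D) = 1/(-1 + D)
C*o(z(-3, -5)) = 81/(-1 + (3 + 16*(1 - 5)²)) = 81/(-1 + (3 + 16*(-4)²)) = 81/(-1 + (3 + 16*16)) = 81/(-1 + (3 + 256)) = 81/(-1 + 259) = 81/258 = 81*(1/258) = 27/86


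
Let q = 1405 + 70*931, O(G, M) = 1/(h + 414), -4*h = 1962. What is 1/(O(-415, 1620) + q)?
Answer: 153/10185973 ≈ 1.5021e-5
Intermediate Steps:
h = -981/2 (h = -1/4*1962 = -981/2 ≈ -490.50)
O(G, M) = -2/153 (O(G, M) = 1/(-981/2 + 414) = 1/(-153/2) = -2/153)
q = 66575 (q = 1405 + 65170 = 66575)
1/(O(-415, 1620) + q) = 1/(-2/153 + 66575) = 1/(10185973/153) = 153/10185973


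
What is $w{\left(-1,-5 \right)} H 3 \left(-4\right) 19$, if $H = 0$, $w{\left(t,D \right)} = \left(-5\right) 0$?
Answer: $0$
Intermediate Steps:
$w{\left(t,D \right)} = 0$
$w{\left(-1,-5 \right)} H 3 \left(-4\right) 19 = 0 \cdot 0 \cdot 3 \left(-4\right) 19 = 0 \cdot 3 \left(-4\right) 19 = 0 \left(-4\right) 19 = 0 \cdot 19 = 0$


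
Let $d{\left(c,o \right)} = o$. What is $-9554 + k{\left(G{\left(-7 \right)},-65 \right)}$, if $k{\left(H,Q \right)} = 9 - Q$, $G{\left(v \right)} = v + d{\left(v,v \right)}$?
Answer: $-9480$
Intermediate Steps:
$G{\left(v \right)} = 2 v$ ($G{\left(v \right)} = v + v = 2 v$)
$-9554 + k{\left(G{\left(-7 \right)},-65 \right)} = -9554 + \left(9 - -65\right) = -9554 + \left(9 + 65\right) = -9554 + 74 = -9480$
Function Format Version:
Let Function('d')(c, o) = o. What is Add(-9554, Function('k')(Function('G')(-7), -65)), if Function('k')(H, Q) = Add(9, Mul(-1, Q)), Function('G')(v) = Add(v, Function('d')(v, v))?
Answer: -9480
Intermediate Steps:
Function('G')(v) = Mul(2, v) (Function('G')(v) = Add(v, v) = Mul(2, v))
Add(-9554, Function('k')(Function('G')(-7), -65)) = Add(-9554, Add(9, Mul(-1, -65))) = Add(-9554, Add(9, 65)) = Add(-9554, 74) = -9480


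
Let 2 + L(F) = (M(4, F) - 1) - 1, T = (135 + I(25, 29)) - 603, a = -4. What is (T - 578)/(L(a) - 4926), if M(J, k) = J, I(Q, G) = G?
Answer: 339/1642 ≈ 0.20646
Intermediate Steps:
T = -439 (T = (135 + 29) - 603 = 164 - 603 = -439)
L(F) = 0 (L(F) = -2 + ((4 - 1) - 1) = -2 + (3 - 1) = -2 + 2 = 0)
(T - 578)/(L(a) - 4926) = (-439 - 578)/(0 - 4926) = -1017/(-4926) = -1017*(-1/4926) = 339/1642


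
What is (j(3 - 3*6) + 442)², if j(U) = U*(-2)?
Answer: 222784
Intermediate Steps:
j(U) = -2*U
(j(3 - 3*6) + 442)² = (-2*(3 - 3*6) + 442)² = (-2*(3 - 18) + 442)² = (-2*(-15) + 442)² = (30 + 442)² = 472² = 222784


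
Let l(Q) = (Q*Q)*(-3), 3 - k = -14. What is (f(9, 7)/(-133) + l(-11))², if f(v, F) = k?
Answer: 2332503616/17689 ≈ 1.3186e+5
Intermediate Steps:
k = 17 (k = 3 - 1*(-14) = 3 + 14 = 17)
f(v, F) = 17
l(Q) = -3*Q² (l(Q) = Q²*(-3) = -3*Q²)
(f(9, 7)/(-133) + l(-11))² = (17/(-133) - 3*(-11)²)² = (17*(-1/133) - 3*121)² = (-17/133 - 363)² = (-48296/133)² = 2332503616/17689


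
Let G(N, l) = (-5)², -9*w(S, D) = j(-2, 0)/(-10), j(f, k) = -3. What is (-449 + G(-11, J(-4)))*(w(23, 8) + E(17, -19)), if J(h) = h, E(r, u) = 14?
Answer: -88828/15 ≈ -5921.9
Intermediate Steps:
w(S, D) = -1/30 (w(S, D) = -(-1)/(3*(-10)) = -(-1)*(-1)/(3*10) = -⅑*3/10 = -1/30)
G(N, l) = 25
(-449 + G(-11, J(-4)))*(w(23, 8) + E(17, -19)) = (-449 + 25)*(-1/30 + 14) = -424*419/30 = -88828/15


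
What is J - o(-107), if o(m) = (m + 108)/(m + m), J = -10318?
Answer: -2208051/214 ≈ -10318.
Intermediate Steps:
o(m) = (108 + m)/(2*m) (o(m) = (108 + m)/((2*m)) = (108 + m)*(1/(2*m)) = (108 + m)/(2*m))
J - o(-107) = -10318 - (108 - 107)/(2*(-107)) = -10318 - (-1)/(2*107) = -10318 - 1*(-1/214) = -10318 + 1/214 = -2208051/214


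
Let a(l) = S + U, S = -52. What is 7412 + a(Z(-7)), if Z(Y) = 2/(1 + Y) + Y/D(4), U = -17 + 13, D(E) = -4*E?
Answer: 7356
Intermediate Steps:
U = -4
Z(Y) = 2/(1 + Y) - Y/16 (Z(Y) = 2/(1 + Y) + Y/((-4*4)) = 2/(1 + Y) + Y/(-16) = 2/(1 + Y) + Y*(-1/16) = 2/(1 + Y) - Y/16)
a(l) = -56 (a(l) = -52 - 4 = -56)
7412 + a(Z(-7)) = 7412 - 56 = 7356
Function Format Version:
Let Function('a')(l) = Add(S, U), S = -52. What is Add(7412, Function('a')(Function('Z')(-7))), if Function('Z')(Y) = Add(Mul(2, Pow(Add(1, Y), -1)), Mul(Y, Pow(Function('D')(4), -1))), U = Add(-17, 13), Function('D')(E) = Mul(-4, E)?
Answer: 7356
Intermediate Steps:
U = -4
Function('Z')(Y) = Add(Mul(2, Pow(Add(1, Y), -1)), Mul(Rational(-1, 16), Y)) (Function('Z')(Y) = Add(Mul(2, Pow(Add(1, Y), -1)), Mul(Y, Pow(Mul(-4, 4), -1))) = Add(Mul(2, Pow(Add(1, Y), -1)), Mul(Y, Pow(-16, -1))) = Add(Mul(2, Pow(Add(1, Y), -1)), Mul(Y, Rational(-1, 16))) = Add(Mul(2, Pow(Add(1, Y), -1)), Mul(Rational(-1, 16), Y)))
Function('a')(l) = -56 (Function('a')(l) = Add(-52, -4) = -56)
Add(7412, Function('a')(Function('Z')(-7))) = Add(7412, -56) = 7356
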